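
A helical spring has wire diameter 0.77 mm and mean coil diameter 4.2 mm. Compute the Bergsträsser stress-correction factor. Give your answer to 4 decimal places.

C = D/d = 4.2/0.77 = 5.4545
K_B = (4C+2)/(4C−3) = 23.818/18.818 = 1.2657

1.2657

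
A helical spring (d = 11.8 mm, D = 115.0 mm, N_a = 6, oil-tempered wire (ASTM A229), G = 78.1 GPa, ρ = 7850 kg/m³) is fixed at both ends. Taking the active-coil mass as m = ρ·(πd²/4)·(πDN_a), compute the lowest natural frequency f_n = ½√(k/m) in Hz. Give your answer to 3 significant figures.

52.8 Hz

k = Gd⁴/(8D³N_a) = (78.1×10³)(11.8⁴)/(8·115.0³·6) = 20.742 N/mm = 20742 N/m
Wire length L = πDN_a = π·115.0·6 = 2167.7 mm
m = ρ·(πd²/4)·L = 7850 × 109.36×10⁻⁶ m² × 2.1677 m = 1.8609 kg
f_n = ½√(k/m) = 0.5·√(20742/1.8609) = 0.5·√(11146) = 52.787 Hz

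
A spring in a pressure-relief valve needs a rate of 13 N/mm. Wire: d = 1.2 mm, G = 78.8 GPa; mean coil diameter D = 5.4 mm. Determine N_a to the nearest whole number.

N_a = Gd⁴/(8D³k) = (78.8×10³ × 1.2⁴)/(8 × 5.4³ × 13)
    = 163400 / 16376.3 = 9.978 → 10 coils

10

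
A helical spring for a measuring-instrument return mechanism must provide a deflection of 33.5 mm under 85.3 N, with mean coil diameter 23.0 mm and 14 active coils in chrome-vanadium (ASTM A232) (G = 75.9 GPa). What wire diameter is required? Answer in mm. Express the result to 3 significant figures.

Required rate k = F/δ = 85.3/33.5 = 2.5463 N/mm
d = (8D³N_a·k / G)^(1/4) = (8·23.0³·14·2.5463 / (75.9×10³))^0.25
  = (45.716)^0.25 = 2.6003 mm

2.60 mm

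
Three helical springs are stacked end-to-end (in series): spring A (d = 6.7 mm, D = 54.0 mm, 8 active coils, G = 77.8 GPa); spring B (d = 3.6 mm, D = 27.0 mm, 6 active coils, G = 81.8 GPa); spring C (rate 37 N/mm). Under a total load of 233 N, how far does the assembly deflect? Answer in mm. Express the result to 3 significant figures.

k_A = Gd⁴/(8D³N_a) = (77.8×10³)(6.7⁴)/(8·54.0³·8) = 15.557 N/mm
k_B = Gd⁴/(8D³N_a) = (81.8×10³)(3.6⁴)/(8·27.0³·6) = 14.542 N/mm
Series: 1/k_eq = 1/15.557 + 1/14.542 + 1/37 = 0.16007; k_eq = 6.2471 N/mm
δ = F/k_eq = 233/6.2471 = 37.297 mm

37.3 mm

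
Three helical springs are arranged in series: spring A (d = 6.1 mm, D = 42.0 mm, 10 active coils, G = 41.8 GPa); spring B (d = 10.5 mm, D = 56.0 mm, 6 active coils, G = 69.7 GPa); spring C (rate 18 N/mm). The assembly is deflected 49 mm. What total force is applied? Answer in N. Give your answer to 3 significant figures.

k_A = Gd⁴/(8D³N_a) = (41.8×10³)(6.1⁴)/(8·42.0³·10) = 9.7647 N/mm
k_B = Gd⁴/(8D³N_a) = (69.7×10³)(10.5⁴)/(8·56.0³·6) = 100.5 N/mm
Series: 1/k_eq = 1/9.7647 + 1/100.5 + 1/18 = 0.16792; k_eq = 5.9554 N/mm
F = k_eq·δ = 5.9554·49 = 291.81 N

292 N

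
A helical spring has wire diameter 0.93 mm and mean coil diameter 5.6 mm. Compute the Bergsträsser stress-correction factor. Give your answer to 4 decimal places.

C = D/d = 5.6/0.93 = 6.0215
K_B = (4C+2)/(4C−3) = 26.086/21.086 = 1.2371

1.2371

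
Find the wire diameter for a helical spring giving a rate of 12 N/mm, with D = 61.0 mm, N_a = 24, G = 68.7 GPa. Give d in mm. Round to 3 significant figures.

d = (8D³N_a·k / G)^(1/4) = (8·61.0³·24·12 / (68.7×10³))^0.25
  = (7612.3)^0.25 = 9.3407 mm

9.34 mm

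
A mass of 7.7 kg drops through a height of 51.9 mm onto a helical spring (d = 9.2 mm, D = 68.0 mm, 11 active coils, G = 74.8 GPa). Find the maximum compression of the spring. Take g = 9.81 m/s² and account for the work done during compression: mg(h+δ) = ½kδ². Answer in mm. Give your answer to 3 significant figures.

k = Gd⁴/(8D³N_a) = (74.8×10³)(9.2⁴)/(8·68.0³·11) = 19.366 N/mm
W = mg = 7.7 × 9.81 = 75.537 N
½kδ² − Wδ − Wh = 0 → δ = (W + √(W² + 2kWh))/k
δ = (75.537 + √(5705.8 + 151845))/19.366 = (75.537 + 396.93)/19.366 = 24.396 mm

24.4 mm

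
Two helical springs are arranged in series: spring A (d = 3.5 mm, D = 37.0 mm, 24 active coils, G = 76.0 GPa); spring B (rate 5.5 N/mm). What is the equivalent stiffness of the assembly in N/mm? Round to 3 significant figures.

0.967 N/mm

k_A = Gd⁴/(8D³N_a) = (76.0×10³)(3.5⁴)/(8·37.0³·24) = 1.1727 N/mm
Series: 1/k_eq = 1/1.1727 + 1/5.5 = 1.0346; k_eq = 0.96659 N/mm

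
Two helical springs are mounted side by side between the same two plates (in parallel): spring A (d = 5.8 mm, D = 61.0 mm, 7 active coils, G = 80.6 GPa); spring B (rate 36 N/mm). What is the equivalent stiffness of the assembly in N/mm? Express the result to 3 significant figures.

k_A = Gd⁴/(8D³N_a) = (80.6×10³)(5.8⁴)/(8·61.0³·7) = 7.1758 N/mm
Parallel: k_eq = 7.1758 + 36 = 43.176 N/mm

43.2 N/mm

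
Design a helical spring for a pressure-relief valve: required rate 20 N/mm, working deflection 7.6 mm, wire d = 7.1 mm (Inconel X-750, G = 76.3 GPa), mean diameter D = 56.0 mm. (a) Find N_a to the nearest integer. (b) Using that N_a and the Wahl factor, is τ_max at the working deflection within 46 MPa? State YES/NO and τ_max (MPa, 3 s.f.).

N_a = Gd⁴/(8D³k) = (76.3×10³)(7.1⁴)/(8·56.0³·20) = 6.9 → N_a = 7
Actual rate k = Gd⁴/(8D³·7) = 19.715 N/mm
Working load F = kδ = 19.715·7.6 = 149.84 N
C = 56.0/7.1 = 7.8873; K_W = (4C−1)/(4C−4)+0.615/C = 1.1869
τ_max = K_W·8FD/(πd³) = 1.1869·59.7 = 70.856 MPa
τ_max > 46 MPa → exceeds allowable

(a) 7 coils; (b) NO, τ_max = 70.9 MPa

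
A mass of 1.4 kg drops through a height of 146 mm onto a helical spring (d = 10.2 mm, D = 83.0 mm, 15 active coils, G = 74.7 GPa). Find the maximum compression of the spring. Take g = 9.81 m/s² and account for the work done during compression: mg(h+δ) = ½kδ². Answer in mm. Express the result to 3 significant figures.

19.6 mm

k = Gd⁴/(8D³N_a) = (74.7×10³)(10.2⁴)/(8·83.0³·15) = 11.784 N/mm
W = mg = 1.4 × 9.81 = 13.734 N
½kδ² − Wδ − Wh = 0 → δ = (W + √(W² + 2kWh))/k
δ = (13.734 + √(188.62 + 47259.1))/11.784 = (13.734 + 217.83)/11.784 = 19.65 mm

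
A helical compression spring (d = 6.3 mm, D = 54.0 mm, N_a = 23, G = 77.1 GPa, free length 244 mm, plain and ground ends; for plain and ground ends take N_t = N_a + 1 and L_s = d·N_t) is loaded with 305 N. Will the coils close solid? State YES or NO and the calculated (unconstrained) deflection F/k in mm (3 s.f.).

NO, δ = 72.8 mm

k = Gd⁴/(8D³N_a) = (77.1×10³)(6.3⁴)/(8·54.0³·23) = 4.192 N/mm
N_t = 24; L_s = 6.3·24 = 151.2 mm; δ_solid = L₀ − L_s = 244 − 151.2 = 92.8 mm
δ = F/k = 305/4.192 = 72.758 mm
δ < δ_solid → spring does not go solid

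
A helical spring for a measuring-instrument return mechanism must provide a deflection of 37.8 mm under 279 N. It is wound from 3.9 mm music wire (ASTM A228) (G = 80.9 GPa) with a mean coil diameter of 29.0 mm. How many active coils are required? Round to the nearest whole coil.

Required rate k = F/δ = 279/37.8 = 7.381 N/mm
N_a = Gd⁴/(8D³k) = (80.9×10³ × 3.9⁴)/(8 × 29.0³ × 7.381)
    = 1.87157e+07 / 1.44011e+06 = 13 → 13 coils

13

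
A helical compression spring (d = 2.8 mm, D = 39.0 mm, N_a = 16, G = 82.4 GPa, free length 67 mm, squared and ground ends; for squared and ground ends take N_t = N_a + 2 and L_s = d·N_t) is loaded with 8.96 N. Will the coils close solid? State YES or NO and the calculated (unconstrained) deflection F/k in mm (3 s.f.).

NO, δ = 13.4 mm

k = Gd⁴/(8D³N_a) = (82.4×10³)(2.8⁴)/(8·39.0³·16) = 0.66705 N/mm
N_t = 18; L_s = 2.8·18 = 50.4 mm; δ_solid = L₀ − L_s = 67 − 50.4 = 16.6 mm
δ = F/k = 8.96/0.66705 = 13.432 mm
δ < δ_solid → spring does not go solid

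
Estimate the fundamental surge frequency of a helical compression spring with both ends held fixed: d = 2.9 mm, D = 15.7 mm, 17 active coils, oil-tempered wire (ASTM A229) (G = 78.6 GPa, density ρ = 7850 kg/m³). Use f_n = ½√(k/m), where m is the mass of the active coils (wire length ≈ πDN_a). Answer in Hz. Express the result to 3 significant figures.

246 Hz

k = Gd⁴/(8D³N_a) = (78.6×10³)(2.9⁴)/(8·15.7³·17) = 10.563 N/mm = 10563 N/m
Wire length L = πDN_a = π·15.7·17 = 838.49 mm
m = ρ·(πd²/4)·L = 7850 × 6.6052×10⁻⁶ m² × 0.83849 m = 0.043476 kg
f_n = ½√(k/m) = 0.5·√(10563/0.043476) = 0.5·√(2.4295e+05) = 246.45 Hz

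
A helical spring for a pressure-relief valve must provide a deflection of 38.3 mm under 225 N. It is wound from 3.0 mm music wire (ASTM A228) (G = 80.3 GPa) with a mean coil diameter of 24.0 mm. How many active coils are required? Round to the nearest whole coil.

Required rate k = F/δ = 225/38.3 = 5.8747 N/mm
N_a = Gd⁴/(8D³k) = (80.3×10³ × 3.0⁴)/(8 × 24.0³ × 5.8747)
    = 6.5043e+06 / 649692 = 10.01 → 10 coils

10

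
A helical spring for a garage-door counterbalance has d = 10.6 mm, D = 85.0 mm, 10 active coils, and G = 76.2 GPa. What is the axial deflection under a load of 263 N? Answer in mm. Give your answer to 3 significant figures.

13.4 mm

k = Gd⁴/(8D³N_a) = (76.2×10³)(10.6⁴)/(8·85.0³·10) = 19.581 N/mm
δ = F/k = 263 / 19.581 = 13.431 mm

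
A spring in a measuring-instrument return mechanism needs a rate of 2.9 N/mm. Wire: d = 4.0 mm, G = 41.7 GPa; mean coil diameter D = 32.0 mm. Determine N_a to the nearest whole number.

14

N_a = Gd⁴/(8D³k) = (41.7×10³ × 4.0⁴)/(8 × 32.0³ × 2.9)
    = 1.06752e+07 / 760218 = 14.04 → 14 coils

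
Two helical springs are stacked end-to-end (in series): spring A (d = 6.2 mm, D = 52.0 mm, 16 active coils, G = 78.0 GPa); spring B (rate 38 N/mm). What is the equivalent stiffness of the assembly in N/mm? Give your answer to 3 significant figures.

5.48 N/mm

k_A = Gd⁴/(8D³N_a) = (78.0×10³)(6.2⁴)/(8·52.0³·16) = 6.4039 N/mm
Series: 1/k_eq = 1/6.4039 + 1/38 = 0.18247; k_eq = 5.4803 N/mm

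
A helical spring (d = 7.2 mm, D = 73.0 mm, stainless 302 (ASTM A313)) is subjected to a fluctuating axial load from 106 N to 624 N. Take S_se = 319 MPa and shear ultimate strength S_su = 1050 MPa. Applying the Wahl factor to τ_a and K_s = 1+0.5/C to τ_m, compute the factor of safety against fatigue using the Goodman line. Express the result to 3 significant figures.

C = D/d = 73.0/7.2 = 10.1389; K_W = (4C−1)/(4C−4)+0.615/C = 1.1427; K_s = 1+0.5/C = 1.0493
F_a = (F_max−F_min)/2 = 259 N; F_m = (F_max+F_min)/2 = 365 N
τ_a = K_W·8F_aD/(πd³) = 1.1427 × 128.99 = 147.4 MPa
τ_m = K_s·8F_mD/(πd³) = 1.0493 × 181.79 = 190.75 MPa
Goodman: 1/n_f = τ_a/S_se + τ_m/S_su = 147.4/319 + 190.75/1050 = 0.46208 + 0.18167 = 0.64375
n_f = 1/0.64375 = 1.553

1.55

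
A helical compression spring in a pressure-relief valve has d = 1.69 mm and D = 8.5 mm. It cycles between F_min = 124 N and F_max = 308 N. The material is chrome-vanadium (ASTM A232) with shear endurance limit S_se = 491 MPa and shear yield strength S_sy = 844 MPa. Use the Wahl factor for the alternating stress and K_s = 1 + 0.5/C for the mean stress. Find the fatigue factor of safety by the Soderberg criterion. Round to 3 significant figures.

C = D/d = 8.5/1.69 = 5.0296; K_W = (4C−1)/(4C−4)+0.615/C = 1.3084; K_s = 1+0.5/C = 1.0994
F_a = (F_max−F_min)/2 = 92 N; F_m = (F_max+F_min)/2 = 216 N
τ_a = K_W·8F_aD/(πd³) = 1.3084 × 412.56 = 539.79 MPa
τ_m = K_s·8F_mD/(πd³) = 1.0994 × 968.62 = 1064.9 MPa
Soderberg: 1/n_f = τ_a/S_se + τ_m/S_sy = 539.79/491 + 1064.9/844 = 1.09937 + 1.26174 = 2.3611
n_f = 1/2.3611 = 0.4235

0.424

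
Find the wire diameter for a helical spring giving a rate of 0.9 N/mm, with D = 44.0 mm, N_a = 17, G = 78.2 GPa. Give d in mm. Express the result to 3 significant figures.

3.40 mm

d = (8D³N_a·k / G)^(1/4) = (8·44.0³·17·0.9 / (78.2×10³))^0.25
  = (133.33)^0.25 = 3.3981 mm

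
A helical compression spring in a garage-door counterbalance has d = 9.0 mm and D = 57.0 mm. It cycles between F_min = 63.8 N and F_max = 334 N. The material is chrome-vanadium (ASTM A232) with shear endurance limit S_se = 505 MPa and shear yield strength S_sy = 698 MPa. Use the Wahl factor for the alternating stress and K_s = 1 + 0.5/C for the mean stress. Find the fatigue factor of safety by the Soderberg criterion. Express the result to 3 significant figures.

C = D/d = 57.0/9.0 = 6.3333; K_W = (4C−1)/(4C−4)+0.615/C = 1.2377; K_s = 1+0.5/C = 1.0789
F_a = (F_max−F_min)/2 = 135.1 N; F_m = (F_max+F_min)/2 = 198.9 N
τ_a = K_W·8F_aD/(πd³) = 1.2377 × 26.899 = 33.294 MPa
τ_m = K_s·8F_mD/(πd³) = 1.0789 × 39.602 = 42.729 MPa
Soderberg: 1/n_f = τ_a/S_se + τ_m/S_sy = 33.294/505 + 42.729/698 = 0.06593 + 0.06122 = 0.12715
n_f = 1/0.12715 = 7.865

7.87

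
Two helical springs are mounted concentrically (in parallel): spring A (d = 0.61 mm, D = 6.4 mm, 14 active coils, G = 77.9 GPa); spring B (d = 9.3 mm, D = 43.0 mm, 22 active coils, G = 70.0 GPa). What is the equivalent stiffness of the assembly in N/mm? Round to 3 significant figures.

k_A = Gd⁴/(8D³N_a) = (77.9×10³)(0.61⁴)/(8·6.4³·14) = 0.36737 N/mm
k_B = Gd⁴/(8D³N_a) = (70.0×10³)(9.3⁴)/(8·43.0³·22) = 37.421 N/mm
Parallel: k_eq = 0.36737 + 37.421 = 37.788 N/mm

37.8 N/mm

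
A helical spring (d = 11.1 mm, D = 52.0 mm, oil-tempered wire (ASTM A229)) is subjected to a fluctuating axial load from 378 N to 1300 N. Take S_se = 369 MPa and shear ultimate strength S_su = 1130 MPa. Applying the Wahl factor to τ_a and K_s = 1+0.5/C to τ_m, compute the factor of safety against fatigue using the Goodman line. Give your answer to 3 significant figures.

4.15

C = D/d = 52.0/11.1 = 4.6847; K_W = (4C−1)/(4C−4)+0.615/C = 1.3348; K_s = 1+0.5/C = 1.1067
F_a = (F_max−F_min)/2 = 461 N; F_m = (F_max+F_min)/2 = 839 N
τ_a = K_W·8F_aD/(πd³) = 1.3348 × 44.635 = 59.58 MPa
τ_m = K_s·8F_mD/(πd³) = 1.1067 × 81.234 = 89.904 MPa
Goodman: 1/n_f = τ_a/S_se + τ_m/S_su = 59.58/369 + 89.904/1130 = 0.16146 + 0.07956 = 0.24102
n_f = 1/0.24102 = 4.149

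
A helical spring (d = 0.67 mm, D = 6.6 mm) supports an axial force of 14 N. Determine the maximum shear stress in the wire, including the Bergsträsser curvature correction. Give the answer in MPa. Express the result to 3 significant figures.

Spring index C = D/d = 6.6/0.67 = 9.8507
K_B = (4C+2)/(4C−3) = 41.403/36.403 = 1.1374
τ₀ = 8FD/(πd³) = 8·14·6.6/(π·0.67³) = 739.2/0.94487 = 782.33 MPa
τ_max = K·τ₀ = 1.1374 × 782.33 = 889.78 MPa

890 MPa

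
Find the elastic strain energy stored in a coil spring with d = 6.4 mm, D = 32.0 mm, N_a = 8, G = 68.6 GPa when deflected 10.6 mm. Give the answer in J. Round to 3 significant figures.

3.08 J

k = Gd⁴/(8D³N_a) = (68.6×10³)(6.4⁴)/(8·32.0³·8) = 54.88 N/mm
U = ½kδ² = 0.5 × 54.88 × 10.6² = 3083.2 N·mm = 3.0832 J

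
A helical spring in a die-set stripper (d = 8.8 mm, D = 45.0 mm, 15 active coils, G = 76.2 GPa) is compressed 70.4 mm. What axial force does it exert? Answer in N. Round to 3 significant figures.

k = Gd⁴/(8D³N_a) = (76.2×10³)(8.8⁴)/(8·45.0³·15) = 41.789 N/mm
F = k·δ = 41.789 × 70.4 = 2942 N

2940 N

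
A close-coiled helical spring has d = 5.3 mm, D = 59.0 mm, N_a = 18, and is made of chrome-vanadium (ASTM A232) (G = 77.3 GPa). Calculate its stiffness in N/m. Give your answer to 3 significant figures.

k = Gd⁴/(8D³N_a) = (77.3×10³ × 5.3⁴) / (8 × 59.0³ × 18)
  = 6.09934e+07 / 2.95746e+07 = 2.0624 N/mm = 2062.4 N/m

2060 N/m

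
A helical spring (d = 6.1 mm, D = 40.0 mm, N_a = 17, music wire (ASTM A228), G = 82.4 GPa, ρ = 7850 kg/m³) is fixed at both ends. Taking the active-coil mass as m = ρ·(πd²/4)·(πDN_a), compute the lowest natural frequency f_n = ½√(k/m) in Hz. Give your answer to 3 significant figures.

k = Gd⁴/(8D³N_a) = (82.4×10³)(6.1⁴)/(8·40.0³·17) = 13.108 N/mm = 13108 N/m
Wire length L = πDN_a = π·40.0·17 = 2136.3 mm
m = ρ·(πd²/4)·L = 7850 × 29.225×10⁻⁶ m² × 2.1363 m = 0.49009 kg
f_n = ½√(k/m) = 0.5·√(13108/0.49009) = 0.5·√(26745) = 81.77 Hz

81.8 Hz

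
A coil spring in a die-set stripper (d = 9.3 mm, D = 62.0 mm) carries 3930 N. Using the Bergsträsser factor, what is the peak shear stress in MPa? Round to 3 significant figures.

Spring index C = D/d = 62.0/9.3 = 6.6667
K_B = (4C+2)/(4C−3) = 28.667/23.667 = 1.2113
τ₀ = 8FD/(πd³) = 8·3930·62.0/(π·9.3³) = 1.94928e+06/2527 = 771.39 MPa
τ_max = K·τ₀ = 1.2113 × 771.39 = 934.36 MPa

934 MPa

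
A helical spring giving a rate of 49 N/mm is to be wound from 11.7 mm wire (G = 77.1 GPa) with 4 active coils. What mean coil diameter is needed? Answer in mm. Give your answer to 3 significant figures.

97.3 mm

D = (Gd⁴/(8N_a·k))^(1/3) = (77.1×10³·11.7⁴/(8·4·49))^(1/3)
  = (921408)^(1/3) = 97.3085 mm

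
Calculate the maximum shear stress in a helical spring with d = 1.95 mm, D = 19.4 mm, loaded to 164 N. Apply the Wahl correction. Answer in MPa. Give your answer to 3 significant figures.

1250 MPa

Spring index C = D/d = 19.4/1.95 = 9.9487
K_W = (4C−1)/(4C−4) + 0.615/C = 38.795/35.795 + 0.0618 = 1.1456
τ₀ = 8FD/(πd³) = 8·164·19.4/(π·1.95³) = 25452.8/23.295 = 1092.7 MPa
τ_max = K·τ₀ = 1.1456 × 1092.7 = 1251.8 MPa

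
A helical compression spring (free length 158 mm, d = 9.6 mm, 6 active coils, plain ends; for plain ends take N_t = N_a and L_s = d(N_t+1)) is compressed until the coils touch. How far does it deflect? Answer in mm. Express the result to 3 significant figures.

90.8 mm

N_t = 6; L_s = 9.6·7 = 67.2 mm
δ_solid = L₀ − L_s = 158 − 67.2 = 90.8 mm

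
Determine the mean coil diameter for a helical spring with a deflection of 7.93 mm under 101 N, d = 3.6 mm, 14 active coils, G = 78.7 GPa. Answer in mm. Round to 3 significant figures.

21.0 mm

Required rate k = F/δ = 101/7.93 = 12.736 N/mm
D = (Gd⁴/(8N_a·k))^(1/3) = (78.7×10³·3.6⁴/(8·14·12.736))^(1/3)
  = (9266.56)^(1/3) = 21.0042 mm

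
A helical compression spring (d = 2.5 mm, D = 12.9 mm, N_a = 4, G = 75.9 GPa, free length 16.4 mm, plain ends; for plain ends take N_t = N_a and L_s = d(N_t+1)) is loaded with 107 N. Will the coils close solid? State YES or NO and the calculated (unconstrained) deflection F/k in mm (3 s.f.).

k = Gd⁴/(8D³N_a) = (75.9×10³)(2.5⁴)/(8·12.9³·4) = 43.16 N/mm
N_t = 4; L_s = 2.5·5 = 12.5 mm; δ_solid = L₀ − L_s = 16.4 − 12.5 = 3.9 mm
δ = F/k = 107/43.16 = 2.4791 mm
δ < δ_solid → spring does not go solid

NO, δ = 2.48 mm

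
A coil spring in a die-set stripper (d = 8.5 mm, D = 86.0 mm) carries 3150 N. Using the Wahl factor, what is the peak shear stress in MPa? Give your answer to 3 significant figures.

Spring index C = D/d = 86.0/8.5 = 10.1176
K_W = (4C−1)/(4C−4) + 0.615/C = 39.471/36.471 + 0.0608 = 1.1430
τ₀ = 8FD/(πd³) = 8·3150·86.0/(π·8.5³) = 2.1672e+06/1929.3 = 1123.3 MPa
τ_max = K·τ₀ = 1.1430 × 1123.3 = 1284 MPa

1280 MPa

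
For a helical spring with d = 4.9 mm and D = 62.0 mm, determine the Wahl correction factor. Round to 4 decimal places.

C = D/d = 62.0/4.9 = 12.6531
K_W = (4C−1)/(4C−4) + 0.615/C = 49.612/46.612 + 0.0486 = 1.1130

1.1130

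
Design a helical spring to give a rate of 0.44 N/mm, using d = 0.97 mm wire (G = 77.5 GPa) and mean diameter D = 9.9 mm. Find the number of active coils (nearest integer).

N_a = Gd⁴/(8D³k) = (77.5×10³ × 0.97⁴)/(8 × 9.9³ × 0.44)
    = 68610.2 / 3415.45 = 20.09 → 20 coils

20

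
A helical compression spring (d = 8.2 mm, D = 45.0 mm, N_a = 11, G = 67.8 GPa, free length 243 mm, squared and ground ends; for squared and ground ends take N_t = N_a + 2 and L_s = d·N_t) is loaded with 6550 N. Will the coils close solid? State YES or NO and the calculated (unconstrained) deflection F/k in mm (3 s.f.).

k = Gd⁴/(8D³N_a) = (67.8×10³)(8.2⁴)/(8·45.0³·11) = 38.227 N/mm
N_t = 13; L_s = 8.2·13 = 106.6 mm; δ_solid = L₀ − L_s = 243 − 106.6 = 136.4 mm
δ = F/k = 6550/38.227 = 171.35 mm
δ ≥ δ_solid → spring goes solid

YES, δ = 171 mm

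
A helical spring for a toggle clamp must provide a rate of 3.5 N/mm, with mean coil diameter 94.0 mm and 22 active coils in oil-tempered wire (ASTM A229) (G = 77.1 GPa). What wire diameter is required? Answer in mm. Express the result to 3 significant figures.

9.03 mm

d = (8D³N_a·k / G)^(1/4) = (8·94.0³·22·3.5 / (77.1×10³))^0.25
  = (6636.1)^0.25 = 9.0256 mm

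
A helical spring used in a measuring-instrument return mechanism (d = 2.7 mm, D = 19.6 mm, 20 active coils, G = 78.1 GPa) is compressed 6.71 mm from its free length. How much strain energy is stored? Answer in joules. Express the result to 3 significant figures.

0.0776 J

k = Gd⁴/(8D³N_a) = (78.1×10³)(2.7⁴)/(8·19.6³·20) = 3.4452 N/mm
U = ½kδ² = 0.5 × 3.4452 × 6.71² = 77.559 N·mm = 0.077559 J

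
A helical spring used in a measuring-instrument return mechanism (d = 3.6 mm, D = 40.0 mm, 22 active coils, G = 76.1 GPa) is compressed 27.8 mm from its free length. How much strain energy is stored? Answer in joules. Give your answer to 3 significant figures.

0.438 J

k = Gd⁴/(8D³N_a) = (76.1×10³)(3.6⁴)/(8·40.0³·22) = 1.1348 N/mm
U = ½kδ² = 0.5 × 1.1348 × 27.8² = 438.49 N·mm = 0.43849 J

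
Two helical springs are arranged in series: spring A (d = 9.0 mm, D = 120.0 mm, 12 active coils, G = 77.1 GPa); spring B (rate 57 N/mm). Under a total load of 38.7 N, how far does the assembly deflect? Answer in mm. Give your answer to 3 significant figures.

13.4 mm

k_A = Gd⁴/(8D³N_a) = (77.1×10³)(9.0⁴)/(8·120.0³·12) = 3.0494 N/mm
Series: 1/k_eq = 1/3.0494 + 1/57 = 0.34548; k_eq = 2.8945 N/mm
δ = F/k_eq = 38.7/2.8945 = 13.37 mm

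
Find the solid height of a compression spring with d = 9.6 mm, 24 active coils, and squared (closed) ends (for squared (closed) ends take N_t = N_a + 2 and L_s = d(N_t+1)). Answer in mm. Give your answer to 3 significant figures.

259 mm

squared (closed) ends: N_t = N_a + 2 = 24 + 2 = 26
L_s = d·(N_t+1) = 9.6 × 27 = 259.2 mm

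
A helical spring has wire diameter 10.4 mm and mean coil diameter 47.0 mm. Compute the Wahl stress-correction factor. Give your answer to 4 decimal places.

1.3492

C = D/d = 47.0/10.4 = 4.5192
K_W = (4C−1)/(4C−4) + 0.615/C = 17.077/14.077 + 0.1361 = 1.3492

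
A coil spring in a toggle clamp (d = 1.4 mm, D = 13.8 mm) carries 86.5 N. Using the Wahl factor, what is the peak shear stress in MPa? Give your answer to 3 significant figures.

Spring index C = D/d = 13.8/1.4 = 9.8571
K_W = (4C−1)/(4C−4) + 0.615/C = 38.429/35.429 + 0.0624 = 1.1471
τ₀ = 8FD/(πd³) = 8·86.5·13.8/(π·1.4³) = 9549.6/8.6205 = 1107.8 MPa
τ_max = K·τ₀ = 1.1471 × 1107.8 = 1270.7 MPa

1270 MPa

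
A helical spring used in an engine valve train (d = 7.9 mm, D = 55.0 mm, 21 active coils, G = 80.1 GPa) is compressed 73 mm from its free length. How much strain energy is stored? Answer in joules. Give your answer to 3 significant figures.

29.7 J

k = Gd⁴/(8D³N_a) = (80.1×10³)(7.9⁴)/(8·55.0³·21) = 11.162 N/mm
U = ½kδ² = 0.5 × 11.162 × 73² = 29741 N·mm = 29.741 J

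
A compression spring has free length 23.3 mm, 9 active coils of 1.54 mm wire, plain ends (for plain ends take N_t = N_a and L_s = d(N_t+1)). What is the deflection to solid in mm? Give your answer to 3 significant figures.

7.90 mm

N_t = 9; L_s = 1.54·10 = 15.4 mm
δ_solid = L₀ − L_s = 23.3 − 15.4 = 7.9 mm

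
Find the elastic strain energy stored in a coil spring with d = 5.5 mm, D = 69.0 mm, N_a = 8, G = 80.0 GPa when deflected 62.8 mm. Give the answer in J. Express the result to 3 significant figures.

6.87 J

k = Gd⁴/(8D³N_a) = (80.0×10³)(5.5⁴)/(8·69.0³·8) = 3.4819 N/mm
U = ½kδ² = 0.5 × 3.4819 × 62.8² = 6866 N·mm = 6.866 J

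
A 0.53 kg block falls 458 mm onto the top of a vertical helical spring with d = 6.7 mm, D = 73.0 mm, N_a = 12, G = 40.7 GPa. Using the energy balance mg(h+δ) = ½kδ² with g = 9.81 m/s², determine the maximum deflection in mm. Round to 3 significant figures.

49.0 mm

k = Gd⁴/(8D³N_a) = (40.7×10³)(6.7⁴)/(8·73.0³·12) = 2.1961 N/mm
W = mg = 0.53 × 9.81 = 5.1993 N
½kδ² − Wδ − Wh = 0 → δ = (W + √(W² + 2kWh))/k
δ = (5.1993 + √(27.033 + 10459.1))/2.1961 = (5.1993 + 102.4)/2.1961 = 48.996 mm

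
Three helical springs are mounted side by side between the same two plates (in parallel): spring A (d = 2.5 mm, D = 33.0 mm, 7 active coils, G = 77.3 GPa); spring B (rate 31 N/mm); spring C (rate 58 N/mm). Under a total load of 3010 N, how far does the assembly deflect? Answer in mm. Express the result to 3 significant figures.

33.3 mm

k_A = Gd⁴/(8D³N_a) = (77.3×10³)(2.5⁴)/(8·33.0³·7) = 1.5004 N/mm
Parallel: k_eq = 1.5004 + 31 + 58 = 90.5 N/mm
δ = F/k_eq = 3010/90.5 = 33.26 mm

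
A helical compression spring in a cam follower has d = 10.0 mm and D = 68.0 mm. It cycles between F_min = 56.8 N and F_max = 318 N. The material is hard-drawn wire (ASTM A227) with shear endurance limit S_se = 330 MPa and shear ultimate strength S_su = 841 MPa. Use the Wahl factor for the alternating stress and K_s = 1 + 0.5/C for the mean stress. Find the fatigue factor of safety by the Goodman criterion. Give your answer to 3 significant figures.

C = D/d = 68.0/10.0 = 6.8000; K_W = (4C−1)/(4C−4)+0.615/C = 1.2198; K_s = 1+0.5/C = 1.0735
F_a = (F_max−F_min)/2 = 130.6 N; F_m = (F_max+F_min)/2 = 187.4 N
τ_a = K_W·8F_aD/(πd³) = 1.2198 × 22.615 = 27.584 MPa
τ_m = K_s·8F_mD/(πd³) = 1.0735 × 32.45 = 34.836 MPa
Goodman: 1/n_f = τ_a/S_se + τ_m/S_su = 27.584/330 + 34.836/841 = 0.08359 + 0.04142 = 0.12501
n_f = 1/0.12501 = 7.999

8.00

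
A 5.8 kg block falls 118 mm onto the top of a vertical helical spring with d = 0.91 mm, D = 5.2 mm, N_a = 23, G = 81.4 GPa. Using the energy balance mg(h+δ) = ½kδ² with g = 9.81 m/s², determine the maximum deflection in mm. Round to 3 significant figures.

k = Gd⁴/(8D³N_a) = (81.4×10³)(0.91⁴)/(8·5.2³·23) = 2.1576 N/mm
W = mg = 5.8 × 9.81 = 56.898 N
½kδ² − Wδ − Wh = 0 → δ = (W + √(W² + 2kWh))/k
δ = (56.898 + √(3237.4 + 28971.5))/2.1576 = (56.898 + 179.47)/2.1576 = 109.55 mm

110 mm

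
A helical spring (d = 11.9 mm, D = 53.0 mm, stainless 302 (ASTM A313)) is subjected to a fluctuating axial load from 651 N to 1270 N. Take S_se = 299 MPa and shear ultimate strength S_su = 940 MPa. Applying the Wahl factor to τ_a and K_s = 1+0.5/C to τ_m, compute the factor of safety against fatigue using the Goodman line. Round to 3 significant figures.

C = D/d = 53.0/11.9 = 4.4538; K_W = (4C−1)/(4C−4)+0.615/C = 1.3552; K_s = 1+0.5/C = 1.1123
F_a = (F_max−F_min)/2 = 309.5 N; F_m = (F_max+F_min)/2 = 960.5 N
τ_a = K_W·8F_aD/(πd³) = 1.3552 × 24.788 = 33.593 MPa
τ_m = K_s·8F_mD/(πd³) = 1.1123 × 76.926 = 85.562 MPa
Goodman: 1/n_f = τ_a/S_se + τ_m/S_su = 33.593/299 + 85.562/940 = 0.11235 + 0.09102 = 0.20338
n_f = 1/0.20338 = 4.917

4.92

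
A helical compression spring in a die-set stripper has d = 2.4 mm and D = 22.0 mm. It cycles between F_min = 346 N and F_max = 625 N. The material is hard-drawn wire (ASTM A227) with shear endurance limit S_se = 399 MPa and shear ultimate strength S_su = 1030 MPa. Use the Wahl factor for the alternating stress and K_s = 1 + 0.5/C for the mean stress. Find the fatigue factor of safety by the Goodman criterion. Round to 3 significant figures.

C = D/d = 22.0/2.4 = 9.1667; K_W = (4C−1)/(4C−4)+0.615/C = 1.1589; K_s = 1+0.5/C = 1.0545
F_a = (F_max−F_min)/2 = 139.5 N; F_m = (F_max+F_min)/2 = 485.5 N
τ_a = K_W·8F_aD/(πd³) = 1.1589 × 565.33 = 655.18 MPa
τ_m = K_s·8F_mD/(πd³) = 1.0545 × 1967.5 = 2074.8 MPa
Goodman: 1/n_f = τ_a/S_se + τ_m/S_su = 655.18/399 + 2074.8/1030 = 1.64205 + 2.01440 = 3.6565
n_f = 1/3.6565 = 0.2735

0.273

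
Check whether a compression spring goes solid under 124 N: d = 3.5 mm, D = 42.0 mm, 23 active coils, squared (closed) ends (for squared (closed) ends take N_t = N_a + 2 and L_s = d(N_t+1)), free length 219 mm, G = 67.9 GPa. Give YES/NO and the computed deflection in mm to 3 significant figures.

k = Gd⁴/(8D³N_a) = (67.9×10³)(3.5⁴)/(8·42.0³·23) = 0.74744 N/mm
N_t = 25; L_s = 3.5·26 = 91 mm; δ_solid = L₀ − L_s = 219 − 91 = 128 mm
δ = F/k = 124/0.74744 = 165.9 mm
δ ≥ δ_solid → spring goes solid

YES, δ = 166 mm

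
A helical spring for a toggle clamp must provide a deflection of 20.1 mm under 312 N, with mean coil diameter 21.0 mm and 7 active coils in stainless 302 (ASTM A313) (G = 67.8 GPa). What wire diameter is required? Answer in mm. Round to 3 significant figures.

3.30 mm

Required rate k = F/δ = 312/20.1 = 15.522 N/mm
d = (8D³N_a·k / G)^(1/4) = (8·21.0³·7·15.522 / (67.8×10³))^0.25
  = (118.73)^0.25 = 3.3010 mm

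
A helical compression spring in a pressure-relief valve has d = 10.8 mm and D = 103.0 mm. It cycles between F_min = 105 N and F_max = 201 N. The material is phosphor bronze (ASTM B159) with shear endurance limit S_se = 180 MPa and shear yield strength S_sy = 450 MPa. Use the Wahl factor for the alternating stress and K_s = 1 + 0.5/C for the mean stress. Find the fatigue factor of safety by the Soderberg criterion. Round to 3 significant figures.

C = D/d = 103.0/10.8 = 9.5370; K_W = (4C−1)/(4C−4)+0.615/C = 1.1523; K_s = 1+0.5/C = 1.0524
F_a = (F_max−F_min)/2 = 48 N; F_m = (F_max+F_min)/2 = 153 N
τ_a = K_W·8F_aD/(πd³) = 1.1523 × 9.9942 = 11.517 MPa
τ_m = K_s·8F_mD/(πd³) = 1.0524 × 31.856 = 33.527 MPa
Soderberg: 1/n_f = τ_a/S_se + τ_m/S_sy = 11.517/180 + 33.527/450 = 0.06398 + 0.07450 = 0.13849
n_f = 1/0.13849 = 7.221

7.22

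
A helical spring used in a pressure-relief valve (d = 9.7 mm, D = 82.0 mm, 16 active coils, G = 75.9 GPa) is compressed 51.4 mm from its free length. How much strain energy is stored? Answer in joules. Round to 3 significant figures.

k = Gd⁴/(8D³N_a) = (75.9×10³)(9.7⁴)/(8·82.0³·16) = 9.5209 N/mm
U = ½kδ² = 0.5 × 9.5209 × 51.4² = 12577 N·mm = 12.577 J

12.6 J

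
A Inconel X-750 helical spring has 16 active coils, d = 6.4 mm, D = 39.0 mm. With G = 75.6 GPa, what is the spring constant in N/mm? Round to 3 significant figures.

k = Gd⁴/(8D³N_a) = (75.6×10³ × 6.4⁴) / (8 × 39.0³ × 16)
  = 1.26836e+08 / 7.59283e+06 = 16.705 N/mm

16.7 N/mm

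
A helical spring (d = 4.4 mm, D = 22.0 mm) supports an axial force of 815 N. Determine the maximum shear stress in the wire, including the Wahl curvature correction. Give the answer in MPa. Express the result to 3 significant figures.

Spring index C = D/d = 22.0/4.4 = 5.0000
K_W = (4C−1)/(4C−4) + 0.615/C = 19.000/16.000 + 0.1230 = 1.3105
τ₀ = 8FD/(πd³) = 8·815·22.0/(π·4.4³) = 143440/267.61 = 536 MPa
τ_max = K·τ₀ = 1.3105 × 536 = 702.42 MPa

702 MPa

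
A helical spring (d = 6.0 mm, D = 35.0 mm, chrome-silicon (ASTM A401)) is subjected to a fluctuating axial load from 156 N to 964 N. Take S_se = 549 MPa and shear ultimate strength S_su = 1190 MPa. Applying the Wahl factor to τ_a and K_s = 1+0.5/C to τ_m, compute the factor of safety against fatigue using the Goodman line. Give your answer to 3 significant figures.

1.68

C = D/d = 35.0/6.0 = 5.8333; K_W = (4C−1)/(4C−4)+0.615/C = 1.2606; K_s = 1+0.5/C = 1.0857
F_a = (F_max−F_min)/2 = 404 N; F_m = (F_max+F_min)/2 = 560 N
τ_a = K_W·8F_aD/(πd³) = 1.2606 × 166.7 = 210.14 MPa
τ_m = K_s·8F_mD/(πd³) = 1.0857 × 231.07 = 250.88 MPa
Goodman: 1/n_f = τ_a/S_se + τ_m/S_su = 210.14/549 + 250.88/1190 = 0.38277 + 0.21082 = 0.59359
n_f = 1/0.59359 = 1.685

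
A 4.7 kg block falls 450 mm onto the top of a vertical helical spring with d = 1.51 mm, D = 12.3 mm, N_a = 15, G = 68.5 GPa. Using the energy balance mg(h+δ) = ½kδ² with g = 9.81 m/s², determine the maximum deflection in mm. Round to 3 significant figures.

k = Gd⁴/(8D³N_a) = (68.5×10³)(1.51⁴)/(8·12.3³·15) = 1.5948 N/mm
W = mg = 4.7 × 9.81 = 46.107 N
½kδ² − Wδ − Wh = 0 → δ = (W + √(W² + 2kWh))/k
δ = (46.107 + √(2125.9 + 66177.6))/1.5948 = (46.107 + 261.35)/1.5948 = 192.79 mm

193 mm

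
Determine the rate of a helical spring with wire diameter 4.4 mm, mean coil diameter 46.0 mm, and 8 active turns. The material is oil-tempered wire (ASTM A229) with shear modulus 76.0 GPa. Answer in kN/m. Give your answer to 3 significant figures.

4.57 kN/m

k = Gd⁴/(8D³N_a) = (76.0×10³ × 4.4⁴) / (8 × 46.0³ × 8)
  = 2.84855e+07 / 6.2295e+06 = 4.5727 N/mm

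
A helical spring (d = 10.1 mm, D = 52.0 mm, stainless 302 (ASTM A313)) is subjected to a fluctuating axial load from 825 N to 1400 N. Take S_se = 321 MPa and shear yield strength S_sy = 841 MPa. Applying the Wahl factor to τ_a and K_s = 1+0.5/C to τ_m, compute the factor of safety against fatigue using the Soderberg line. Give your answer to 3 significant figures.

2.97

C = D/d = 52.0/10.1 = 5.1485; K_W = (4C−1)/(4C−4)+0.615/C = 1.3002; K_s = 1+0.5/C = 1.0971
F_a = (F_max−F_min)/2 = 287.5 N; F_m = (F_max+F_min)/2 = 1112.5 N
τ_a = K_W·8F_aD/(πd³) = 1.3002 × 36.95 = 48.044 MPa
τ_m = K_s·8F_mD/(πd³) = 1.0971 × 142.98 = 156.87 MPa
Soderberg: 1/n_f = τ_a/S_se + τ_m/S_sy = 48.044/321 + 156.87/841 = 0.14967 + 0.18652 = 0.33619
n_f = 1/0.33619 = 2.974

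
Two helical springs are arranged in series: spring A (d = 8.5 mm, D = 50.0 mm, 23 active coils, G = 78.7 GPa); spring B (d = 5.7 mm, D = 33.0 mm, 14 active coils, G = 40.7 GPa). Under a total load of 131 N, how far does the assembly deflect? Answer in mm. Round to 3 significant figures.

k_A = Gd⁴/(8D³N_a) = (78.7×10³)(8.5⁴)/(8·50.0³·23) = 17.862 N/mm
k_B = Gd⁴/(8D³N_a) = (40.7×10³)(5.7⁴)/(8·33.0³·14) = 10.674 N/mm
Series: 1/k_eq = 1/17.862 + 1/10.674 = 0.14967; k_eq = 6.6814 N/mm
δ = F/k_eq = 131/6.6814 = 19.607 mm

19.6 mm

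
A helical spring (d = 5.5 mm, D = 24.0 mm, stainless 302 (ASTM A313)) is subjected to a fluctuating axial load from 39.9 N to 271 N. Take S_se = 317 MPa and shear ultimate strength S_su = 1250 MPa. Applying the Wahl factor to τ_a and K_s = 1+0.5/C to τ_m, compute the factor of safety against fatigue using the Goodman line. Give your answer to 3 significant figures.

C = D/d = 24.0/5.5 = 4.3636; K_W = (4C−1)/(4C−4)+0.615/C = 1.3639; K_s = 1+0.5/C = 1.1146
F_a = (F_max−F_min)/2 = 115.55 N; F_m = (F_max+F_min)/2 = 155.45 N
τ_a = K_W·8F_aD/(πd³) = 1.3639 × 42.446 = 57.892 MPa
τ_m = K_s·8F_mD/(πd³) = 1.1146 × 57.102 = 63.645 MPa
Goodman: 1/n_f = τ_a/S_se + τ_m/S_su = 57.892/317 + 63.645/1250 = 0.18262 + 0.05092 = 0.23354
n_f = 1/0.23354 = 4.282

4.28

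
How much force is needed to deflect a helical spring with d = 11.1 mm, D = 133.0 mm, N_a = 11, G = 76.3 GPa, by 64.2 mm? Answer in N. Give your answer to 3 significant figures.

359 N

k = Gd⁴/(8D³N_a) = (76.3×10³)(11.1⁴)/(8·133.0³·11) = 5.5947 N/mm
F = k·δ = 5.5947 × 64.2 = 359.18 N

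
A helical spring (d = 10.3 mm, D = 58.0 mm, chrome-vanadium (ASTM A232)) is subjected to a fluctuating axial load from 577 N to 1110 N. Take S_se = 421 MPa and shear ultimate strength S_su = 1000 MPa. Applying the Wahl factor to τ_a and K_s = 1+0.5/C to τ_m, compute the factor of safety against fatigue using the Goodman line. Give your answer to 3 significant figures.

4.29

C = D/d = 58.0/10.3 = 5.6311; K_W = (4C−1)/(4C−4)+0.615/C = 1.2712; K_s = 1+0.5/C = 1.0888
F_a = (F_max−F_min)/2 = 266.5 N; F_m = (F_max+F_min)/2 = 843.5 N
τ_a = K_W·8F_aD/(πd³) = 1.2712 × 36.021 = 45.788 MPa
τ_m = K_s·8F_mD/(πd³) = 1.0888 × 114.01 = 124.13 MPa
Goodman: 1/n_f = τ_a/S_se + τ_m/S_su = 45.788/421 + 124.13/1000 = 0.10876 + 0.12413 = 0.23289
n_f = 1/0.23289 = 4.294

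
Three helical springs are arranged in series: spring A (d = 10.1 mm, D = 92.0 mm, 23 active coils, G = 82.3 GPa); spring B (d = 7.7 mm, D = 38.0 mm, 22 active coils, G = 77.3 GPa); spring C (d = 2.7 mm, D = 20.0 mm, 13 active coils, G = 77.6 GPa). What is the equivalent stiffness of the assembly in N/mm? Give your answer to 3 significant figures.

k_A = Gd⁴/(8D³N_a) = (82.3×10³)(10.1⁴)/(8·92.0³·23) = 5.9773 N/mm
k_B = Gd⁴/(8D³N_a) = (77.3×10³)(7.7⁴)/(8·38.0³·22) = 28.137 N/mm
k_C = Gd⁴/(8D³N_a) = (77.6×10³)(2.7⁴)/(8·20.0³·13) = 4.9567 N/mm
Series: 1/k_eq = 1/5.9773 + 1/28.137 + 1/4.9567 = 0.40459; k_eq = 2.4717 N/mm

2.47 N/mm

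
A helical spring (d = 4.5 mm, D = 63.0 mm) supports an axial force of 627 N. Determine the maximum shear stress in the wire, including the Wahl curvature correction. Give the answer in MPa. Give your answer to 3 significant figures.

Spring index C = D/d = 63.0/4.5 = 14.0000
K_W = (4C−1)/(4C−4) + 0.615/C = 55.000/52.000 + 0.0439 = 1.1016
τ₀ = 8FD/(πd³) = 8·627·63.0/(π·4.5³) = 316008/286.28 = 1103.9 MPa
τ_max = K·τ₀ = 1.1016 × 1103.9 = 1216 MPa

1220 MPa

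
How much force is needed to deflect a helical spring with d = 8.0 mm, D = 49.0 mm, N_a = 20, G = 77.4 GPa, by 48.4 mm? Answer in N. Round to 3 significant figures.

k = Gd⁴/(8D³N_a) = (77.4×10³)(8.0⁴)/(8·49.0³·20) = 16.842 N/mm
F = k·δ = 16.842 × 48.4 = 815.15 N

815 N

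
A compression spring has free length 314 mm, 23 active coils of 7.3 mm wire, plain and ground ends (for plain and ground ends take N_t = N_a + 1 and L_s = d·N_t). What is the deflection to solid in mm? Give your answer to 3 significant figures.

139 mm

N_t = 24; L_s = 7.3·24 = 175.2 mm
δ_solid = L₀ − L_s = 314 − 175.2 = 138.8 mm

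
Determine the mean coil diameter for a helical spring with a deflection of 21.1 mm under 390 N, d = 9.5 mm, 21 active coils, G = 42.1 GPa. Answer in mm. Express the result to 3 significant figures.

Required rate k = F/δ = 390/21.1 = 18.483 N/mm
D = (Gd⁴/(8N_a·k))^(1/3) = (42.1×10³·9.5⁴/(8·21·18.483))^(1/3)
  = (110429)^(1/3) = 47.9765 mm

48.0 mm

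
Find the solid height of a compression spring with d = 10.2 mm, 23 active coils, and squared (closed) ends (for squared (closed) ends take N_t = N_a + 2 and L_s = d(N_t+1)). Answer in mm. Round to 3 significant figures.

265 mm

squared (closed) ends: N_t = N_a + 2 = 23 + 2 = 25
L_s = d·(N_t+1) = 10.2 × 26 = 265.2 mm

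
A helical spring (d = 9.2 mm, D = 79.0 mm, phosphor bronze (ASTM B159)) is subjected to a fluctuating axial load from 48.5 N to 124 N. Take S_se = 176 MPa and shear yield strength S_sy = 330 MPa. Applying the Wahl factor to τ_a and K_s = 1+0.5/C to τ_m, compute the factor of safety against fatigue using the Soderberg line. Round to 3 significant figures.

7.34

C = D/d = 79.0/9.2 = 8.5870; K_W = (4C−1)/(4C−4)+0.615/C = 1.1705; K_s = 1+0.5/C = 1.0582
F_a = (F_max−F_min)/2 = 37.75 N; F_m = (F_max+F_min)/2 = 86.25 N
τ_a = K_W·8F_aD/(πd³) = 1.1705 × 9.7526 = 11.415 MPa
τ_m = K_s·8F_mD/(πd³) = 1.0582 × 22.282 = 23.58 MPa
Soderberg: 1/n_f = τ_a/S_se + τ_m/S_sy = 11.415/176 + 23.58/330 = 0.06486 + 0.07145 = 0.13631
n_f = 1/0.13631 = 7.336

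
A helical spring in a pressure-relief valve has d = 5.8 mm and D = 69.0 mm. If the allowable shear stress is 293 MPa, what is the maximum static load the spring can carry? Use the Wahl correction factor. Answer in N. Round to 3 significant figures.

290 N

C = D/d = 69.0/5.8 = 11.8966
K_W = (4C−1)/(4C−4) + 0.615/C = 46.586/43.586 + 0.0517 = 1.1205
τ_max = K·8FD/(πd³) → F_max = τ_allow·πd³/(8DK)
F_max = 293·π·5.8³/(8·69.0·1.1205) = 1.796e+05/618.53 = 290.36 N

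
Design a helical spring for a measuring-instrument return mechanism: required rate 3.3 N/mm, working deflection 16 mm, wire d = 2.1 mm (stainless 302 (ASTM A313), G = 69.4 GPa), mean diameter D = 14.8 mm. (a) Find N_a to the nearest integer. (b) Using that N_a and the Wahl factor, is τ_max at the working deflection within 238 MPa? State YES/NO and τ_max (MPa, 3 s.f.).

N_a = Gd⁴/(8D³k) = (69.4×10³)(2.1⁴)/(8·14.8³·3.3) = 15.77 → N_a = 16
Actual rate k = Gd⁴/(8D³·16) = 3.2527 N/mm
Working load F = kδ = 3.2527·16 = 52.043 N
C = 14.8/2.1 = 7.0476; K_W = (4C−1)/(4C−4)+0.615/C = 1.2113
τ_max = K_W·8FD/(πd³) = 1.2113·211.79 = 256.54 MPa
τ_max > 238 MPa → exceeds allowable

(a) 16 coils; (b) NO, τ_max = 257 MPa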